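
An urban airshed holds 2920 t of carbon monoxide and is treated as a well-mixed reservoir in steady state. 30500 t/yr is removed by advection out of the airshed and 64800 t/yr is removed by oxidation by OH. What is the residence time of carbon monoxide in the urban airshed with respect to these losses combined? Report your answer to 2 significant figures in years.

Total removal = 30500 + 64800 = 95300 t/yr.
τ = M / ΣF_out = 2920 / 95300 = 0.03064 yr.

0.031 yr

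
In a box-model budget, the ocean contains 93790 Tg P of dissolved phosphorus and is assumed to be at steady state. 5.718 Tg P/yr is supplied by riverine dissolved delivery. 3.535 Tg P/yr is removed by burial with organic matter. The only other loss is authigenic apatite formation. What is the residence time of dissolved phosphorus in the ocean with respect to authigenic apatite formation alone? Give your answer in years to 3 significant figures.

43000 yr

At steady state ΣF_in = ΣF_out.
ΣF_in = 5.7180 Tg P/yr.
Authigenic apatite formation flux = ΣF_in − (3.535) = 5.7180 − 3.535 = 2.183 Tg P/yr.
τ = M / F = 93790 / 2.183 = 42960 yr.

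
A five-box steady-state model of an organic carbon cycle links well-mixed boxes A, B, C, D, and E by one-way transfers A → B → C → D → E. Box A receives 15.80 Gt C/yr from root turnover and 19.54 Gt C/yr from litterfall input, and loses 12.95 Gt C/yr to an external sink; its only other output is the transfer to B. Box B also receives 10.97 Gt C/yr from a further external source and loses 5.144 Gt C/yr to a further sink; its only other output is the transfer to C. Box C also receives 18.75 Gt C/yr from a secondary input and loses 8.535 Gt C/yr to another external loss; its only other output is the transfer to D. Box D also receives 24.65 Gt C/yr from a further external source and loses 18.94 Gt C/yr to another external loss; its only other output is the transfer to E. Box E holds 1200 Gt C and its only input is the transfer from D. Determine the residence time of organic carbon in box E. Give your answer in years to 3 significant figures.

Box A: F(A→B) = (15.80 + 19.54) − 12.95 = 22.390 Gt C/yr.
Box B: F(B→C) = (22.390 + 10.97) − 5.144 = 28.216 Gt C/yr.
Box C: F(C→D) = (28.216 + 18.75) − 8.535 = 38.431 Gt C/yr.
Box D: F(D→E) = (38.431 + 24.65) − 18.94 = 44.141 Gt C/yr.
Box E throughput = its input = 44.141 Gt C/yr; τ = 1200 / 44.141 = 27.19 yr.

27.2 yr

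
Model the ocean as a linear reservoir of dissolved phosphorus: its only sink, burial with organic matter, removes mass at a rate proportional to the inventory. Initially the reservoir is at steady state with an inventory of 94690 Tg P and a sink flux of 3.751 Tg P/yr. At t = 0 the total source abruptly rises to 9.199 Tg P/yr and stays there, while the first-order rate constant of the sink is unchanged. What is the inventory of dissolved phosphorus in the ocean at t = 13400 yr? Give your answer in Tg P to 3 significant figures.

Residence time τ = M₀/F₀ = 25240 yr. The eventual steady state is M_∞ = M₀·(F₁/F₀) = 94690 × 9.199/3.751 = 232220 Tg P.
The anomaly ΔM(t) = M(t) − M_∞ decays as ΔM₀·e^(−t/τ) with ΔM₀ = 94690 − 232220 = −137500 Tg P.
At t = 13400 yr, e^(−t/τ) = e^(−0.5308) = 0.5881, so ΔM = −80880 Tg P and M = 232220 − 80880 = 151340 Tg P.

151000 Tg P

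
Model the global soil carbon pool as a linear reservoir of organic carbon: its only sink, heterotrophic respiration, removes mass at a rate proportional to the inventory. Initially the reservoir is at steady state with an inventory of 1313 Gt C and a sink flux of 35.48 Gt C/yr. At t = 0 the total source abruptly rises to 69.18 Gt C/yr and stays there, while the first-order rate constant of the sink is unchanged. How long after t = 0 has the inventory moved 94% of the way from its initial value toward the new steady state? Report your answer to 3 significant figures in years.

τ = M₀/F₀ = 1313/35.48 = 37.01 yr.
The remaining gap fraction is e^(−t/τ); 94% covered ⇒ e^(−t/τ) = 0.0600.
t = −τ ln(0.0600) = 37.01 × 2.813 = 104.1 yr.

104 yr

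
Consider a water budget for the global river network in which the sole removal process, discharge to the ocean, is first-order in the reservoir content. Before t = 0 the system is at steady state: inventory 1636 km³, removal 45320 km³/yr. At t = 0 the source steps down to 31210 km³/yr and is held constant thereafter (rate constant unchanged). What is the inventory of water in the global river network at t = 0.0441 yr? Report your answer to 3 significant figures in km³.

1280 km³

τ = M₀/F₀ = 1636/45320 = 0.03610 yr; rate constant k = 1/τ.
New steady state M_∞ = F₁/k = F₁·τ = 31210 × 0.03610 = 1126.6 km³.
M(t) = M_∞ + (M₀ − M_∞)·e^(−t/τ); t/τ = 0.0441/0.03610 = 1.222, so e^(−t/τ) = 0.2947.
M(t) = 1126.6 + 509.4 × 0.2947 = 1276.8 km³.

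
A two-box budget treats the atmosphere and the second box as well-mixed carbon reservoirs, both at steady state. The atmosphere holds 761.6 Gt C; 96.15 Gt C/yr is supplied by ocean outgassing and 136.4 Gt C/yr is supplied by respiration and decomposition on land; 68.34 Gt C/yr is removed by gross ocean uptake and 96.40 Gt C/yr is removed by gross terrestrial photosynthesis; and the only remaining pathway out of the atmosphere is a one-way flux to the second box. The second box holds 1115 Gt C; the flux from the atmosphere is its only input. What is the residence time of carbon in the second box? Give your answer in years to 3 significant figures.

16.4 yr

Balance the atmosphere: ΣF_in = 96.15 + 136.4 = 232.55 Gt C/yr.
Flux to the second box = ΣF_in − (68.34 + 96.40) = 67.810 Gt C/yr.
At steady state the output of the second box equals its input, 67.810 Gt C/yr.
τ = M / F = 1115 / 67.810 = 16.44 yr.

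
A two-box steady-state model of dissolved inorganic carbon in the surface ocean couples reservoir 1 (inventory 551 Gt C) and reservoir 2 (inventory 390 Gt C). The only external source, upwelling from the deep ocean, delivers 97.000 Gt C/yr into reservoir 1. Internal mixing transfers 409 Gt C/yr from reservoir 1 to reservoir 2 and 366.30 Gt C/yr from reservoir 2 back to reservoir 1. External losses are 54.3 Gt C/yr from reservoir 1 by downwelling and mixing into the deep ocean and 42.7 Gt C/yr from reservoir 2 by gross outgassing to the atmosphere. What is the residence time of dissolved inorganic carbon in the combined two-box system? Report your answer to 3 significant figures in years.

Treat the two boxes together as one reservoir: the mixing fluxes between them are internal recycling, so τ = ΣM / Σ(external losses).
M_total = 551 + 390 = 941.00 Gt C.
ΣF_external_out = 54.3 + 42.7 = 97.000 Gt C/yr.
τ = M_total / ΣF_ext = 941.00 / 97.000 = 9.701 yr.

9.70 yr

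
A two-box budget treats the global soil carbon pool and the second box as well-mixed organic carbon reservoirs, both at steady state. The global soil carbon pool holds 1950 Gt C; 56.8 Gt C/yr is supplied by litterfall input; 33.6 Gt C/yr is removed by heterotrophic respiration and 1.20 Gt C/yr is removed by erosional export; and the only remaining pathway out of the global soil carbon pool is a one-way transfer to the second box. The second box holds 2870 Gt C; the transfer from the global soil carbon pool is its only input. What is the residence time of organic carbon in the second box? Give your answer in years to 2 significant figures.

130 yr

Balance the global soil carbon pool: ΣF_in = 56.800 Gt C/yr.
Transfer to the second box = ΣF_in − (33.6 + 1.20) = 22.000 Gt C/yr.
At steady state the output of the second box equals its input, 22.000 Gt C/yr.
τ = M / F = 2870 / 22.000 = 130.5 yr.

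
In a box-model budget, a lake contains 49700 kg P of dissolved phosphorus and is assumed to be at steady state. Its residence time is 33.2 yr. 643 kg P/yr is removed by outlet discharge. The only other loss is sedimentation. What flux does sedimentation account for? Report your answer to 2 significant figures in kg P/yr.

850 kg P/yr

Total removal F = M/τ = 49700 / 33.2 = 1497 kg P/yr.
Sedimentation = F − (643) = 1497 − 643.0 = 854.0 kg P/yr.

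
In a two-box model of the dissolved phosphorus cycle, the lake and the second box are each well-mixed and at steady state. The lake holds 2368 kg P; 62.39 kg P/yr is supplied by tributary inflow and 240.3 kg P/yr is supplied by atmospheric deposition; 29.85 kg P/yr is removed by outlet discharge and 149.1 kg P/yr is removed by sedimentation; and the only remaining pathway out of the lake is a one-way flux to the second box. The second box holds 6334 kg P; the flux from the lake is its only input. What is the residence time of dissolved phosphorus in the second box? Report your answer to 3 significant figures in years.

51.2 yr

Balance the lake: ΣF_in = 62.39 + 240.3 = 302.69 kg P/yr.
Flux to the second box = ΣF_in − (29.85 + 149.1) = 123.74 kg P/yr.
At steady state the output of the second box equals its input, 123.74 kg P/yr.
τ = M / F = 6334 / 123.74 = 51.19 yr.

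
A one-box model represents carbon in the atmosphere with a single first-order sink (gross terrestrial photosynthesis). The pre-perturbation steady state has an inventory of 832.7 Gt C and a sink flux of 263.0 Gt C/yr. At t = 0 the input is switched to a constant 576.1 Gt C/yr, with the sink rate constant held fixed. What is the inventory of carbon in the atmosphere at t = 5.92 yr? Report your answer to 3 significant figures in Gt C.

τ = M₀/F₀ = 832.7/263.0 = 3.166 yr; rate constant k = 1/τ.
New steady state M_∞ = F₁/k = F₁·τ = 576.1 × 3.166 = 1824.0 Gt C.
M(t) = M_∞ + (M₀ − M_∞)·e^(−t/τ); t/τ = 5.92/3.166 = 1.870, so e^(−t/τ) = 0.1542.
M(t) = 1824.0 − 991.3 × 0.1542 = 1671.2 Gt C.

1670 Gt C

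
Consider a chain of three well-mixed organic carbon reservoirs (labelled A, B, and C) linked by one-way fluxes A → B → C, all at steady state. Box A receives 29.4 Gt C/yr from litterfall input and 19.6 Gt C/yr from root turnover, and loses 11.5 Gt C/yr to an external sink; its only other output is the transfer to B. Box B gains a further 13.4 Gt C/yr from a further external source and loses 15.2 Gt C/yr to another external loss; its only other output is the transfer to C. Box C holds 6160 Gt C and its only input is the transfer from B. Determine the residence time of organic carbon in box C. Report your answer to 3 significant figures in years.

173 yr

Box A: F(A→B) = (29.4 + 19.6) − 11.5 = 37.500 Gt C/yr.
Box B: F(B→C) = (37.500 + 13.4) − 15.2 = 35.700 Gt C/yr.
Box C throughput = its input = 35.700 Gt C/yr; τ = 6160 / 35.700 = 172.5 yr.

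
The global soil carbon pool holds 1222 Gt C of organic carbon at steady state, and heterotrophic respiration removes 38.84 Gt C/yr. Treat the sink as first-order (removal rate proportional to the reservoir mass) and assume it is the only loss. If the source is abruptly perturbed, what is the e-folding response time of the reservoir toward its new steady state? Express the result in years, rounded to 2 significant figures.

31 yr

For a linear reservoir the response time equals the residence time τ = M/F.
τ = 1222 / 38.84 = 31.46 yr.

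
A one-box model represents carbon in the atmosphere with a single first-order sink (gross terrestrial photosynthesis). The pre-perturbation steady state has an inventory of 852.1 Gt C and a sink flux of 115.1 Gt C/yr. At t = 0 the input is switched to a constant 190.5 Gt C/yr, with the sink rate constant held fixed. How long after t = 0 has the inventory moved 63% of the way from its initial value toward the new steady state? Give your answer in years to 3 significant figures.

τ = M₀/F₀ = 852.1/115.1 = 7.403 yr.
The remaining gap fraction is e^(−t/τ); 63% covered ⇒ e^(−t/τ) = 0.370.
t = −τ ln(0.370) = 7.403 × 0.9943 = 7.361 yr.

7.36 yr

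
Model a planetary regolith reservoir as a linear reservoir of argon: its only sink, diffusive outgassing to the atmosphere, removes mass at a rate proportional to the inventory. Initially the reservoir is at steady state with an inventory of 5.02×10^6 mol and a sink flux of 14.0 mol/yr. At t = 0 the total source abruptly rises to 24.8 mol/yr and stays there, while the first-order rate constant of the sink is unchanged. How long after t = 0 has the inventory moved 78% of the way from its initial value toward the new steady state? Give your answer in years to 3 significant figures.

τ = M₀/F₀ = 5.02×10^6/14.0 = 358600 yr.
The remaining gap fraction is e^(−t/τ); 78% covered ⇒ e^(−t/τ) = 0.220.
t = −τ ln(0.220) = 358600 × 1.514 = 542900 yr.

543000 yr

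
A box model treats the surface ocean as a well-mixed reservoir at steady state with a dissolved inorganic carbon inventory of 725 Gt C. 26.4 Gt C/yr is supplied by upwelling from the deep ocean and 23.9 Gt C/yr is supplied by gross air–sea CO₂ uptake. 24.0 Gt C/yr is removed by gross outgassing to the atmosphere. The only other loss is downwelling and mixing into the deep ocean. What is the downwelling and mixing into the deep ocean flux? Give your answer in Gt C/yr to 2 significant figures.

At steady state ΣF_in = ΣF_out.
ΣF_in = 26.4 + 23.9 = 50.300 Gt C/yr.
Downwelling and mixing into the deep ocean flux = ΣF_in − (24.0) = 50.300 − 24.00 = 26.30 Gt C/yr.

26 Gt C/yr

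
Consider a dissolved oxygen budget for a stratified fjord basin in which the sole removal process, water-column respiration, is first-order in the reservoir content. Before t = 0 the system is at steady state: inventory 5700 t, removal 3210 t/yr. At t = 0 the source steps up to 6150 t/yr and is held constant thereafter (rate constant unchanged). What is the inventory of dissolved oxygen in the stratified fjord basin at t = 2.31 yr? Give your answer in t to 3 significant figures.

τ = M₀/F₀ = 5700/3210 = 1.776 yr; rate constant k = 1/τ.
New steady state M_∞ = F₁/k = F₁·τ = 6150 × 1.776 = 10921 t.
M(t) = M_∞ + (M₀ − M_∞)·e^(−t/τ); t/τ = 2.31/1.776 = 1.301, so e^(−t/τ) = 0.2723.
M(t) = 10921 − 5221 × 0.2723 = 9499.1 t.

9500 t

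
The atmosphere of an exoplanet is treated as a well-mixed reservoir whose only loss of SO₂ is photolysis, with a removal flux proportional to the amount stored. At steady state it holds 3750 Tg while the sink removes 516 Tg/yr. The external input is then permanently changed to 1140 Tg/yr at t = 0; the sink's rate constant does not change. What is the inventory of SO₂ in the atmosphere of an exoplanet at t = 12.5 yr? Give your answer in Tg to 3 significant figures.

Residence time τ = M₀/F₀ = 7.267 yr. The eventual steady state is M_∞ = M₀·(F₁/F₀) = 3750 × 1140/516 = 8284.9 Tg.
The anomaly ΔM(t) = M(t) − M_∞ decays as ΔM₀·e^(−t/τ) with ΔM₀ = 3750 − 8284.9 = −4535 Tg.
At t = 12.5 yr, e^(−t/τ) = e^(−1.720) = 0.1791, so ΔM = −812.0 Tg and M = 8284.9 − 812.0 = 7472.8 Tg.

7470 Tg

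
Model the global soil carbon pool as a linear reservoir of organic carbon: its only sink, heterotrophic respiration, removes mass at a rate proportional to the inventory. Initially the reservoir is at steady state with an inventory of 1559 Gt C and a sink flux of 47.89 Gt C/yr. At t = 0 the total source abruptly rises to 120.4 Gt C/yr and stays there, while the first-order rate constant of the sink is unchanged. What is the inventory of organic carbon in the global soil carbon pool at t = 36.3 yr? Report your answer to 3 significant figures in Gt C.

The sink rate constant is k = F₀/M₀ = 47.89/1559 = 0.03072 yr⁻¹.
Solving dM/dt = F₁ − kM with M(0) = M₀ gives M(t) = F₁/k + (M₀ − F₁/k)·e^(−kt).
F₁/k = 120.4/0.03072 = 3919.5 Gt C; kt = 0.03072 × 36.3 = 1.115, e^(−kt) = 0.3279.
M(36.3) = 3919.5 + (1559 − 3919.5) × 0.3279 = 3919.5 − 774.0 = 3145.5 Gt C.

3150 Gt C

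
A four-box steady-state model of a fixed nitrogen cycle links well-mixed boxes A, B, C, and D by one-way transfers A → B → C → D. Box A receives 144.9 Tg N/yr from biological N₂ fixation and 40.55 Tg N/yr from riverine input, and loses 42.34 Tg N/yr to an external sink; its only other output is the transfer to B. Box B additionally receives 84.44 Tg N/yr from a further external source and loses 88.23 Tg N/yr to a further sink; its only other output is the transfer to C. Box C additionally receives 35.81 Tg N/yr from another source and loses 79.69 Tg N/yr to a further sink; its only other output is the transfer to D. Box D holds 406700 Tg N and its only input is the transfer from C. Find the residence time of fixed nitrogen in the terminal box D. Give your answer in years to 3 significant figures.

Box A: F(A→B) = (144.9 + 40.55) − 42.34 = 143.11 Tg N/yr.
Box B: F(B→C) = (143.11 + 84.44) − 88.23 = 139.32 Tg N/yr.
Box C: F(C→D) = (139.32 + 35.81) − 79.69 = 95.440 Tg N/yr.
Box D throughput = its input = 95.440 Tg N/yr; τ = 406700 / 95.440 = 4261 yr.

4260 yr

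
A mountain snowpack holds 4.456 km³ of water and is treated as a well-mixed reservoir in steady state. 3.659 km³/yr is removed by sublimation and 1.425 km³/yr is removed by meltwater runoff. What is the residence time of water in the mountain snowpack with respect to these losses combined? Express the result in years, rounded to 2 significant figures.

0.88 yr

Total removal = 3.659 + 1.425 = 5.0840 km³/yr.
τ = M / ΣF_out = 4.456 / 5.0840 = 0.8765 yr.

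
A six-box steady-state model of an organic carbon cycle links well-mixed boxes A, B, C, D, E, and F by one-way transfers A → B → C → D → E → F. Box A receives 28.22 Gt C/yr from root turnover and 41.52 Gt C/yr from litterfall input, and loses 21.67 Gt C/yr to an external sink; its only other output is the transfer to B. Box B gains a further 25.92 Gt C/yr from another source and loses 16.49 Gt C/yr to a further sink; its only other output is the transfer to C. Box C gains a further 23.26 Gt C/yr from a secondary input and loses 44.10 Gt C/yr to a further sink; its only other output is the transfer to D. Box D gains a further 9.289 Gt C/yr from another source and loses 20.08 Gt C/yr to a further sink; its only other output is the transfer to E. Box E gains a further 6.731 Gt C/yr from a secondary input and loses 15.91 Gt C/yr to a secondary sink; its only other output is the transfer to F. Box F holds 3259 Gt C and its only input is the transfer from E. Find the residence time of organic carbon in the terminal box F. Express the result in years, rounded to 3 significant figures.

Box A: F(A→B) = (28.22 + 41.52) − 21.67 = 48.070 Gt C/yr.
Box B: F(B→C) = (48.070 + 25.92) − 16.49 = 57.500 Gt C/yr.
Box C: F(C→D) = (57.500 + 23.26) − 44.10 = 36.660 Gt C/yr.
Box D: F(D→E) = (36.660 + 9.289) − 20.08 = 25.869 Gt C/yr.
Box E: F(E→F) = (25.869 + 6.731) − 15.91 = 16.690 Gt C/yr.
Box F throughput = its input = 16.690 Gt C/yr; τ = 3259 / 16.690 = 195.3 yr.

195 yr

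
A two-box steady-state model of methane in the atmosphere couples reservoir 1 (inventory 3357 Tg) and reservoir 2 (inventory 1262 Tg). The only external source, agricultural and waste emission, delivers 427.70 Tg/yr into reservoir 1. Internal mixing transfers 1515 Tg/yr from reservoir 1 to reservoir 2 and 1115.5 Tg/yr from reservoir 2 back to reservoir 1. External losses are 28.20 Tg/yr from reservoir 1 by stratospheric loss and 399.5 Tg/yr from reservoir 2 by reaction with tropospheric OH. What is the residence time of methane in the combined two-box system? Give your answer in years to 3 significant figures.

10.8 yr

For the system as a whole, the A↔B exchange is internal and contributes nothing to the throughput; only the external sinks remove mass.
M_total = 3357 + 1262 = 4619.0 Tg.
ΣF_external_out = 28.20 + 399.5 = 427.70 Tg/yr.
τ = M_total / ΣF_ext = 4619.0 / 427.70 = 10.80 yr.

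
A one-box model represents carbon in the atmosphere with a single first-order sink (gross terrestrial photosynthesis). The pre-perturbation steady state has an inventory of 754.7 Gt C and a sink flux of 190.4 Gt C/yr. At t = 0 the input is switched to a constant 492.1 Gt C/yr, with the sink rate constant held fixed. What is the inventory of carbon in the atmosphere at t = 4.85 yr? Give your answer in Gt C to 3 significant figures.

1600 Gt C

The sink rate constant is k = F₀/M₀ = 190.4/754.7 = 0.2523 yr⁻¹.
Solving dM/dt = F₁ − kM with M(0) = M₀ gives M(t) = F₁/k + (M₀ − F₁/k)·e^(−kt).
F₁/k = 492.1/0.2523 = 1950.6 Gt C; kt = 0.2523 × 4.85 = 1.224, e^(−kt) = 0.2942.
M(4.85) = 1950.6 + (754.7 − 1950.6) × 0.2942 = 1950.6 − 351.8 = 1598.8 Gt C.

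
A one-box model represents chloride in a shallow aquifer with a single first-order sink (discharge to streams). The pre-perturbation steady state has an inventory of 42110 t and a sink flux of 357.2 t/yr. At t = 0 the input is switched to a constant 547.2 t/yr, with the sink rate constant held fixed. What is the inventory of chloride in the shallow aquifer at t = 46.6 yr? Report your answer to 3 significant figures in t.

The sink rate constant is k = F₀/M₀ = 357.2/42110 = 0.008483 yr⁻¹.
Solving dM/dt = F₁ − kM with M(0) = M₀ gives M(t) = F₁/k + (M₀ − F₁/k)·e^(−kt).
F₁/k = 547.2/0.008483 = 64509 t; kt = 0.008483 × 46.6 = 0.3953, e^(−kt) = 0.6735.
M(46.6) = 64509 + (42110 − 64509) × 0.6735 = 64509 − 15090 = 49424 t.

49400 t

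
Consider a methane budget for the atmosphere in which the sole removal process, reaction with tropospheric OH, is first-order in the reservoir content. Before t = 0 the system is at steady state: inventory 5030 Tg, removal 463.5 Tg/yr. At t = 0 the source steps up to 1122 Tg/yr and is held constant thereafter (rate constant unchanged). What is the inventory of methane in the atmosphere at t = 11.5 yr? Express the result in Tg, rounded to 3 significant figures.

9700 Tg

The sink rate constant is k = F₀/M₀ = 463.5/5030 = 0.09215 yr⁻¹.
Solving dM/dt = F₁ − kM with M(0) = M₀ gives M(t) = F₁/k + (M₀ − F₁/k)·e^(−kt).
F₁/k = 1122/0.09215 = 12176 Tg; kt = 0.09215 × 11.5 = 1.060, e^(−kt) = 0.3466.
M(11.5) = 12176 + (5030 − 12176) × 0.3466 = 12176 − 2477 = 9699.6 Tg.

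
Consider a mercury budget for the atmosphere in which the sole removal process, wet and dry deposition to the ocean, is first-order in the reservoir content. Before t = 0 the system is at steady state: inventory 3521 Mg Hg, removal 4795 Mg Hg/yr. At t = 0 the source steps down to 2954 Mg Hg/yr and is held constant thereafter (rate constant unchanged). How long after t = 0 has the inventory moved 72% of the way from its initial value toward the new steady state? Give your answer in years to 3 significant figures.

0.935 yr

τ = M₀/F₀ = 3521/4795 = 0.7343 yr.
The remaining gap fraction is e^(−t/τ); 72% covered ⇒ e^(−t/τ) = 0.280.
t = −τ ln(0.280) = 0.7343 × 1.273 = 0.9347 yr.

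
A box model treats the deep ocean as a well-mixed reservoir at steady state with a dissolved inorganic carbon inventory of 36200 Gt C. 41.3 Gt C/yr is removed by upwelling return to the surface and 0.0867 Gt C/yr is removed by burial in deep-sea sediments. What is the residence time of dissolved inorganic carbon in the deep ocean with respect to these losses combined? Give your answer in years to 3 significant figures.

875 yr

Total removal = 41.30 + 0.08670 = 41.387 Gt C/yr.
τ = M / ΣF_out = 36200 / 41.387 = 874.7 yr.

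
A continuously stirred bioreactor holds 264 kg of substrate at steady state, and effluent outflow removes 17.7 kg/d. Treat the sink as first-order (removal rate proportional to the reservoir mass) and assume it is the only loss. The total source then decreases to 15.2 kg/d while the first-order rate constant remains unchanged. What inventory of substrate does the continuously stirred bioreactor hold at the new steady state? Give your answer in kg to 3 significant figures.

Rate constant k = F/M = 17.7 / 264 = 0.06705 d⁻¹.
At the new steady state, source = k·M_new ⇒ M_new = 15.2 / 0.06705 = 226.7 kg.
(Equivalently M_new = M × F_new/F_old = 264 × 15.2/17.7.)

227 kg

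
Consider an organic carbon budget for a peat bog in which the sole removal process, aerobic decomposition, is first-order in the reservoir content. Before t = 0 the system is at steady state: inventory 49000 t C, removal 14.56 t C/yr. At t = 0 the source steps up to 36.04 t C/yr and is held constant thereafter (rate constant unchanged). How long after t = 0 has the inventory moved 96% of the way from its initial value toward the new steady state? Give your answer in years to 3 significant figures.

τ = M₀/F₀ = 49000/14.56 = 3365 yr.
The remaining gap fraction is e^(−t/τ); 96% covered ⇒ e^(−t/τ) = 0.0400.
t = −τ ln(0.0400) = 3365 × 3.219 = 10830 yr.

10800 yr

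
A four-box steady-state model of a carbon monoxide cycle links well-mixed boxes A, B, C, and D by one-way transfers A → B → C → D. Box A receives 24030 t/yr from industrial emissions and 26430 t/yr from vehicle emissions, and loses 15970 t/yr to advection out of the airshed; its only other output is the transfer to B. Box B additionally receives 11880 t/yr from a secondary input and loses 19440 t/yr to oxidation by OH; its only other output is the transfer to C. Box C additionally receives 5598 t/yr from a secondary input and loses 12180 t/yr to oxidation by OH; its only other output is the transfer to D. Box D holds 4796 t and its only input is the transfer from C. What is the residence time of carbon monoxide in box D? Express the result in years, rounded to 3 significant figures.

Box A: F(A→B) = (24030 + 26430) − 15970 = 34490 t/yr.
Box B: F(B→C) = (34490 + 11880) − 19440 = 26930 t/yr.
Box C: F(C→D) = (26930 + 5598) − 12180 = 20348 t/yr.
Box D throughput = its input = 20348 t/yr; τ = 4796 / 20348 = 0.2357 yr.

0.236 yr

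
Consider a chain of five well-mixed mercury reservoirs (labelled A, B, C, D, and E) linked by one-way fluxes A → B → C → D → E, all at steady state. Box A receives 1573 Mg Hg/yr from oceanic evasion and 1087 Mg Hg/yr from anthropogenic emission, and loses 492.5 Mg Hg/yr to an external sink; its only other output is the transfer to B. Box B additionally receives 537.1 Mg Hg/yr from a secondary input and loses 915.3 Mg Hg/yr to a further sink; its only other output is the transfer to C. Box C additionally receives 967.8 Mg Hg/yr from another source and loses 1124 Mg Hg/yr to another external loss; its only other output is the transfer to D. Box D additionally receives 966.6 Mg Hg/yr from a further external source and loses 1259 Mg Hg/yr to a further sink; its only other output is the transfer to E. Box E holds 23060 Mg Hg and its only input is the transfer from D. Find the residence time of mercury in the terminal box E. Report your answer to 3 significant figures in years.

17.2 yr

Box A: F(A→B) = (1573 + 1087) − 492.5 = 2167.5 Mg Hg/yr.
Box B: F(B→C) = (2167.5 + 537.1) − 915.3 = 1789.3 Mg Hg/yr.
Box C: F(C→D) = (1789.3 + 967.8) − 1124 = 1633.1 Mg Hg/yr.
Box D: F(D→E) = (1633.1 + 966.6) − 1259 = 1340.7 Mg Hg/yr.
Box E throughput = its input = 1340.7 Mg Hg/yr; τ = 23060 / 1340.7 = 17.20 yr.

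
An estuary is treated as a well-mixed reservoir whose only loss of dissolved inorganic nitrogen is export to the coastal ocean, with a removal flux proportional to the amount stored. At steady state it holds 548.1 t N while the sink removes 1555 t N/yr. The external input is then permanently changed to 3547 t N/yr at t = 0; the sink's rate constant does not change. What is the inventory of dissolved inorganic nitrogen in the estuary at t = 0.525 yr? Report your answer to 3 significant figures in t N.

1090 t N

τ = M₀/F₀ = 548.1/1555 = 0.3525 yr; rate constant k = 1/τ.
New steady state M_∞ = F₁/k = F₁·τ = 3547 × 0.3525 = 1250.2 t N.
M(t) = M_∞ + (M₀ − M_∞)·e^(−t/τ); t/τ = 0.525/0.3525 = 1.489, so e^(−t/τ) = 0.2255.
M(t) = 1250.2 − 702.1 × 0.2255 = 1091.9 t N.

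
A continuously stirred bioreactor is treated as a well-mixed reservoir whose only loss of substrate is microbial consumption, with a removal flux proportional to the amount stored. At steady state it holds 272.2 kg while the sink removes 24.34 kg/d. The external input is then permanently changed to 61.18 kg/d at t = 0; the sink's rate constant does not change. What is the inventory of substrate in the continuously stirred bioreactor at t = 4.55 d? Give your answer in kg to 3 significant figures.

410 kg

τ = M₀/F₀ = 272.2/24.34 = 11.18 d; rate constant k = 1/τ.
New steady state M_∞ = F₁/k = F₁·τ = 61.18 × 11.18 = 684.19 kg.
M(t) = M_∞ + (M₀ − M_∞)·e^(−t/τ); t/τ = 4.55/11.18 = 0.4069, so e^(−t/τ) = 0.6657.
M(t) = 684.19 − 412.0 × 0.6657 = 409.91 kg.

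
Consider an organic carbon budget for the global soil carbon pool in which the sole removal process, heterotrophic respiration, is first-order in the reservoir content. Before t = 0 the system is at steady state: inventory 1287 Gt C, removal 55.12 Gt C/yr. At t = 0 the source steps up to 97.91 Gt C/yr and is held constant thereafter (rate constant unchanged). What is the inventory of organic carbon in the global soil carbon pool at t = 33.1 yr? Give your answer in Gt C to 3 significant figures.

τ = M₀/F₀ = 1287/55.12 = 23.35 yr; rate constant k = 1/τ.
New steady state M_∞ = F₁/k = F₁·τ = 97.91 × 23.35 = 2286.1 Gt C.
M(t) = M_∞ + (M₀ − M_∞)·e^(−t/τ); t/τ = 33.1/23.35 = 1.418, so e^(−t/τ) = 0.2423.
M(t) = 2286.1 − 999.1 × 0.2423 = 2044.0 Gt C.

2040 Gt C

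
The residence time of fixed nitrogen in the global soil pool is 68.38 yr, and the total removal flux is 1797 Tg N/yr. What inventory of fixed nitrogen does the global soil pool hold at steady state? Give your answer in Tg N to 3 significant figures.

τ = M/F ⇒ M = τ × F = 68.38 × 1797 = 122900 Tg N.

123000 Tg N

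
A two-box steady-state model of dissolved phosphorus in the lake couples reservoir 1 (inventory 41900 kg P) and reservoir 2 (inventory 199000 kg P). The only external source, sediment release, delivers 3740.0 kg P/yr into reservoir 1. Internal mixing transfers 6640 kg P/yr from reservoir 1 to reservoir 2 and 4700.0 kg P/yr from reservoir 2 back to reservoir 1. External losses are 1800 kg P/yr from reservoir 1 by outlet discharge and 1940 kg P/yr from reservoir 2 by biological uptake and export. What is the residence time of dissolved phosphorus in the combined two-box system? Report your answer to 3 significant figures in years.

For the system as a whole, the A↔B exchange is internal and contributes nothing to the throughput; only the external sinks remove mass.
M_total = 41900 + 199000 = 240900 kg P.
ΣF_external_out = 1800 + 1940 = 3740.0 kg P/yr.
τ = M_total / ΣF_ext = 240900 / 3740.0 = 64.41 yr.

64.4 yr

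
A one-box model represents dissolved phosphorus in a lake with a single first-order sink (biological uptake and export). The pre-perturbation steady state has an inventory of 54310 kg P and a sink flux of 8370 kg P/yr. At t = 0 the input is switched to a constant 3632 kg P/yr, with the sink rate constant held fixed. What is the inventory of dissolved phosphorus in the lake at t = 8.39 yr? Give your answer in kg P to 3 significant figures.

The sink rate constant is k = F₀/M₀ = 8370/54310 = 0.1541 yr⁻¹.
Solving dM/dt = F₁ − kM with M(0) = M₀ gives M(t) = F₁/k + (M₀ − F₁/k)·e^(−kt).
F₁/k = 3632/0.1541 = 23567 kg P; kt = 0.1541 × 8.39 = 1.293, e^(−kt) = 0.2744.
M(8.39) = 23567 + (54310 − 23567) × 0.2744 = 23567 + 8437 = 32004 kg P.

32000 kg P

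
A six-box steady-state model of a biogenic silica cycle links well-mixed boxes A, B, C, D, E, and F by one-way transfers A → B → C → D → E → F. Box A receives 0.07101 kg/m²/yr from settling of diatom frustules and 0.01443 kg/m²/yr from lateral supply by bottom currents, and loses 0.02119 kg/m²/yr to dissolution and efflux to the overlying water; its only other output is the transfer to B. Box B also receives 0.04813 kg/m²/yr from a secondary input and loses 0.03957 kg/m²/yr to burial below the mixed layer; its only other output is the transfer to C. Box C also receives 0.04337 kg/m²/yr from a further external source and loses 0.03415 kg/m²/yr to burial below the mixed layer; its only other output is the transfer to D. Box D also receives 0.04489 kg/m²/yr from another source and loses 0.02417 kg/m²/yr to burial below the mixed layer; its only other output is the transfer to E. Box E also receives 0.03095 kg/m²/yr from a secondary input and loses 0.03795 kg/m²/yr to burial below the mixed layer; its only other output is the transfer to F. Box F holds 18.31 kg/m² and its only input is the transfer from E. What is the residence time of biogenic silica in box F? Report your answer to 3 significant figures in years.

Box A: F(A→B) = (0.07101 + 0.01443) − 0.02119 = 0.064250 kg/m²/yr.
Box B: F(B→C) = (0.064250 + 0.04813) − 0.03957 = 0.072810 kg/m²/yr.
Box C: F(C→D) = (0.072810 + 0.04337) − 0.03415 = 0.082030 kg/m²/yr.
Box D: F(D→E) = (0.082030 + 0.04489) − 0.02417 = 0.10275 kg/m²/yr.
Box E: F(E→F) = (0.10275 + 0.03095) − 0.03795 = 0.095750 kg/m²/yr.
Box F throughput = its input = 0.095750 kg/m²/yr; τ = 18.31 / 0.095750 = 191.2 yr.

191 yr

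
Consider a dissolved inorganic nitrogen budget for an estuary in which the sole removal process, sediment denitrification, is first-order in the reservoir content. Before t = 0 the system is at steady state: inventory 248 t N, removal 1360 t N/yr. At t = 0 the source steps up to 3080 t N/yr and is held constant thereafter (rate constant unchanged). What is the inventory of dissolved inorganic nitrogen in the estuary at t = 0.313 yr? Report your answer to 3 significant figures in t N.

505 t N

Residence time τ = M₀/F₀ = 0.1824 yr. The eventual steady state is M_∞ = M₀·(F₁/F₀) = 248 × 3080/1360 = 561.65 t N.
The anomaly ΔM(t) = M(t) − M_∞ decays as ΔM₀·e^(−t/τ) with ΔM₀ = 248 − 561.65 = −313.6 t N.
At t = 0.313 yr, e^(−t/τ) = e^(−1.716) = 0.1797, so ΔM = −56.36 t N and M = 561.65 − 56.36 = 505.28 t N.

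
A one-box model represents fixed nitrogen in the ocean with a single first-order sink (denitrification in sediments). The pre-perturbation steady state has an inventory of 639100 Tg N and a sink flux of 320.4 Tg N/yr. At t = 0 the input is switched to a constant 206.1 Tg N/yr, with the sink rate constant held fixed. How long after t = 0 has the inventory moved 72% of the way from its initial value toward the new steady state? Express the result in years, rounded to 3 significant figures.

2540 yr

τ = M₀/F₀ = 639100/320.4 = 1995 yr.
The remaining gap fraction is e^(−t/τ); 72% covered ⇒ e^(−t/τ) = 0.280.
t = −τ ln(0.280) = 1995 × 1.273 = 2539 yr.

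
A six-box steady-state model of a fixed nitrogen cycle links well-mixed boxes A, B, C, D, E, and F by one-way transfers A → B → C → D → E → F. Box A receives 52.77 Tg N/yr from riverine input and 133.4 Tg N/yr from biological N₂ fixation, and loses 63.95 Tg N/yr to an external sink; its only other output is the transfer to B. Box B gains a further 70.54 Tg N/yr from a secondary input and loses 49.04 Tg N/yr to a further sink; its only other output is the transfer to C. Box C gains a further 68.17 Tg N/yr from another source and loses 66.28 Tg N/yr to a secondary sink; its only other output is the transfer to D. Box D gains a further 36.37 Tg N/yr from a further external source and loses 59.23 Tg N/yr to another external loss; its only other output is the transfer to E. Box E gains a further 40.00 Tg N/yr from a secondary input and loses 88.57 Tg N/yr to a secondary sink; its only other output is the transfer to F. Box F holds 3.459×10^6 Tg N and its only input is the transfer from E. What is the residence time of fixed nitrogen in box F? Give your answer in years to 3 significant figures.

46600 yr

Box A: F(A→B) = (52.77 + 133.4) − 63.95 = 122.22 Tg N/yr.
Box B: F(B→C) = (122.22 + 70.54) − 49.04 = 143.72 Tg N/yr.
Box C: F(C→D) = (143.72 + 68.17) − 66.28 = 145.61 Tg N/yr.
Box D: F(D→E) = (145.61 + 36.37) − 59.23 = 122.75 Tg N/yr.
Box E: F(E→F) = (122.75 + 40.00) − 88.57 = 74.180 Tg N/yr.
Box F throughput = its input = 74.180 Tg N/yr; τ = 3.459×10^6 / 74.180 = 46630 yr.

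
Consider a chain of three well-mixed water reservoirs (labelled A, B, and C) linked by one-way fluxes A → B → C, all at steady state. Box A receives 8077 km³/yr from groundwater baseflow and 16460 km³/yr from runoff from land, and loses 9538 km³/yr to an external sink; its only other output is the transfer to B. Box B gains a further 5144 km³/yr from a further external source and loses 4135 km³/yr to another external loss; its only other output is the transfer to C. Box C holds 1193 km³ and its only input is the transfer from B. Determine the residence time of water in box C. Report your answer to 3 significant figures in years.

0.0745 yr

Box A: F(A→B) = (8077 + 16460) − 9538 = 14999 km³/yr.
Box B: F(B→C) = (14999 + 5144) − 4135 = 16008 km³/yr.
Box C throughput = its input = 16008 km³/yr; τ = 1193 / 16008 = 0.07453 yr.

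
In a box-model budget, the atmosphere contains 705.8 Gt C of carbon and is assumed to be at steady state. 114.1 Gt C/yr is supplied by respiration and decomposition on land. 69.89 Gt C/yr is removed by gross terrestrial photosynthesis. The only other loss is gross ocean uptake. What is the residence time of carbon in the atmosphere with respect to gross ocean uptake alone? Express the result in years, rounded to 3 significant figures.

At steady state ΣF_in = ΣF_out.
ΣF_in = 114.10 Gt C/yr.
Gross ocean uptake flux = ΣF_in − (69.89) = 114.10 − 69.89 = 44.21 Gt C/yr.
τ = M / F = 705.8 / 44.21 = 15.96 yr.

16.0 yr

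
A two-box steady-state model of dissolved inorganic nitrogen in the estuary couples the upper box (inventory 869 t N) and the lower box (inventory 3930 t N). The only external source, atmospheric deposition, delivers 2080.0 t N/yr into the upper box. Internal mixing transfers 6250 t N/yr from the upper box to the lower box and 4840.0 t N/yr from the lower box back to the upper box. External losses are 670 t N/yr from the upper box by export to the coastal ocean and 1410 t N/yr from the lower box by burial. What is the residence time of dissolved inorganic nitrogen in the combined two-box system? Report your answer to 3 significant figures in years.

Residence time in the combined system uses the total inventory and the total *external* removal — internal exchanges between the two boxes cancel.
M_total = 869 + 3930 = 4799.0 t N.
ΣF_external_out = 670 + 1410 = 2080.0 t N/yr.
τ = M_total / ΣF_ext = 4799.0 / 2080.0 = 2.307 yr.

2.31 yr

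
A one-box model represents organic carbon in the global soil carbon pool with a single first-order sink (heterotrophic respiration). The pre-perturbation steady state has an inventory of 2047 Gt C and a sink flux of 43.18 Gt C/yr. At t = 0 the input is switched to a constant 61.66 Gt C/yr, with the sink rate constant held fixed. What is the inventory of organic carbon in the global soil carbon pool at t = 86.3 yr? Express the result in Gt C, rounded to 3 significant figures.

2780 Gt C

τ = M₀/F₀ = 2047/43.18 = 47.41 yr; rate constant k = 1/τ.
New steady state M_∞ = F₁/k = F₁·τ = 61.66 × 47.41 = 2923.1 Gt C.
M(t) = M_∞ + (M₀ − M_∞)·e^(−t/τ); t/τ = 86.3/47.41 = 1.820, so e^(−t/τ) = 0.1620.
M(t) = 2923.1 − 876.1 × 0.1620 = 2781.2 Gt C.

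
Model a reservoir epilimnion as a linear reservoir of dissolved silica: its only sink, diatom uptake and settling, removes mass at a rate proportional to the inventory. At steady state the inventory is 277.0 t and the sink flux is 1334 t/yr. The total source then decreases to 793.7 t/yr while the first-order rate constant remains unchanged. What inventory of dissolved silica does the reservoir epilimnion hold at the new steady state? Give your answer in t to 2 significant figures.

160 t

Rate constant k = F/M = 1334 / 277.0 = 4.816 yr⁻¹.
At the new steady state, source = k·M_new ⇒ M_new = 793.7 / 4.816 = 164.8 t.
(Equivalently M_new = M × F_new/F_old = 277.0 × 793.7/1334.)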